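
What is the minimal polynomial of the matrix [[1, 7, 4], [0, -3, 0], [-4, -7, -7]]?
m_A(x) = (x + 3)^2

The characteristic polynomial factors as (x + 3)^3. The minimal polynomial is ∏(x - λ)^{k_λ} where k_λ is the size of the largest Jordan block at λ.

For λ = -3: rank(A + 3I) = 1, and the largest Jordan block has size 2 (the smallest k with rank((A + 3I)^k) = rank((A + 3I)^(k+1))).

So m_A(x) = (x + 3)^2.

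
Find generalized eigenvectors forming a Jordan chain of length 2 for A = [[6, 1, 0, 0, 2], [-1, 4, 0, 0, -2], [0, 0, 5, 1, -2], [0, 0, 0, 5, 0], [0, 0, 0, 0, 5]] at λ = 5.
v_1 = [[0, 1, 0, 0, 0]]^T, v_2 = [[1, -1, 0, 0, 0]]^T

We seek v_1 ∈ ker((A - 5I)^2) \ ker(A - 5I), then set v_{i+1} = (A - 5I) v_i.

One such chain is v_1 = [[0, 1, 0, 0, 0]]^T, v_2 = [[1, -1, 0, 0, 0]]^T. Check: (A - 5I) v_2 = [[0, 0, 0, 0, 0]]^T = 0.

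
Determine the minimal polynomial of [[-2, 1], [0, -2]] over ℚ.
m_A(x) = (x + 2)^2

The characteristic polynomial factors as (x + 2)^2. The minimal polynomial is ∏(x - λ)^{k_λ} where k_λ is the size of the largest Jordan block at λ.

For λ = -2: rank(A + 2I) = 1, and the largest Jordan block has size 2 (the smallest k with rank((A + 2I)^k) = rank((A + 2I)^(k+1))).

So m_A(x) = (x + 2)^2.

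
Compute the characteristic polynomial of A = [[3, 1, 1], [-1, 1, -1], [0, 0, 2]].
χ_A(x) = (x - 2)^3

xI - A = [[x - 3, -1, -1], [1, x - 1, 1], [0, 0, x - 2]].

Expanding det(xI - A) along the first row:
det(xI - A) = + (x - 3)·det([[x - 1, 1], [0, x - 2]]) - (-1)·det([[1, 1], [0, x - 2]]) + (-1)·det([[1, x - 1], [0, 0]]).

Evaluating gives χ_A(x) = x^3 - 6x^2 + 12x - 8 = (x - 2)^3.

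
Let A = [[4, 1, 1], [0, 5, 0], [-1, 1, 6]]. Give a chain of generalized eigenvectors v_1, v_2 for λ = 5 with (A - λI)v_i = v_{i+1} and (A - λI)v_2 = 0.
We seek v_1 ∈ ker((A - 5I)^2) \ ker(A - 5I), then set v_{i+1} = (A - 5I) v_i.

One such chain is v_1 = [[0, 0, 1]]^T, v_2 = [[1, 0, 1]]^T. Check: (A - 5I) v_2 = [[0, 0, 0]]^T = 0.

v_1 = [[0, 0, 1]]^T, v_2 = [[1, 0, 1]]^T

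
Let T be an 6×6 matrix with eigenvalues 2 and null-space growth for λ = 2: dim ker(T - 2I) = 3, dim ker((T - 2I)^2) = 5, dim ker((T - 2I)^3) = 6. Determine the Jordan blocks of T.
Jordan blocks: (2, 3), (2, 2), (2, 1)

λ = 2: successive nullity increments [3, 2, 1] count blocks of size ≥ k; block sizes are [3, 2, 1].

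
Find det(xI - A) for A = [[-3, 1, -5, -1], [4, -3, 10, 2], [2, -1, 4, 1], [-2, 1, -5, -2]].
χ_A(x) = (x + 1)^4

xI - A = [[x + 3, -1, 5, 1], [-4, x + 3, -10, -2], [-2, 1, x - 4, -1], [2, -1, 5, x + 2]].

Expanding det(xI - A) along the first row:
det(xI - A) = + (x + 3)·det([[x + 3, -10, -2], [1, x - 4, -1], [-1, 5, x + 2]]) - (-1)·det([[-4, -10, -2], [-2, x - 4, -1], [2, 5, x + 2]]) + (5)·det([[-4, x + 3, -2], [-2, 1, -1], [2, -1, x + 2]]) - (1)·det([[-4, x + 3, -10], [-2, 1, x - 4], [2, -1, 5]]).

Evaluating gives χ_A(x) = x^4 + 4x^3 + 6x^2 + 4x + 1 = (x + 1)^4.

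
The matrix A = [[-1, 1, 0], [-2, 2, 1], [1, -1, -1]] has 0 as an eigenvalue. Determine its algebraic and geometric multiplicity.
The characteristic polynomial is x^3, so the factor x appears with exponent 3: the algebraic multiplicity is 3.

rank(A) = 2, so the eigenspace has dimension 3 - 2 = 1: the geometric multiplicity is 1.

Since 1 < 3, A is not diagonalizable.

algebraic multiplicity 3, geometric multiplicity 1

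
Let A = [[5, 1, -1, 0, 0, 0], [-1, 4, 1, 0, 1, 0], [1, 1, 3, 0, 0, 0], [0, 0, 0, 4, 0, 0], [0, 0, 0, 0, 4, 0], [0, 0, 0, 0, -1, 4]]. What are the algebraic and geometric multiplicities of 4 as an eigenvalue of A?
The characteristic polynomial is (x - 4)^6, so the factor x - 4 appears with exponent 6: the algebraic multiplicity is 6.

rank(A - 4I) = 3, so the eigenspace has dimension 6 - 3 = 3: the geometric multiplicity is 3.

Since 3 < 6, A is not diagonalizable.

algebraic multiplicity 6, geometric multiplicity 3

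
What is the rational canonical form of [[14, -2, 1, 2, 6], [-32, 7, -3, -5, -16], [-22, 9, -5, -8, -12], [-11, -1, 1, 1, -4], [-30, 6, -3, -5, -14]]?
R = [[0, 0, 0, 0, 0], [1, 0, 0, 0, -3], [0, 1, 0, 0, 4], [0, 0, 1, 0, -1], [0, 0, 0, 1, 3]]

The invariant factors of A (the non-unit diagonal entries of the Smith normal form of xI - A over ℚ[x]) are x(x - 3)(x^3 + x - 1), each dividing the next. The characteristic polynomial is their product, x(x - 3)(x^3 + x - 1).

The rational canonical form is the block-diagonal matrix of companion matrices C(f_i):
R = [[0, 0, 0, 0, 0], [1, 0, 0, 0, -3], [0, 1, 0, 0, 4], [0, 0, 1, 0, -1], [0, 0, 0, 1, 3]].

Note the characteristic polynomial does not split into linear factors over ℚ, so A has no Jordan form over ℚ; the rational canonical form exists over any field.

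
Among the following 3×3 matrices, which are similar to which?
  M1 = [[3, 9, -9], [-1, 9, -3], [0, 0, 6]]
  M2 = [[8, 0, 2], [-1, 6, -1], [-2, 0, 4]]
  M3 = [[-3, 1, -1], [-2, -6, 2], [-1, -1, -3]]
Characteristic polynomials: χ_{M1} = (x - 6)^3, χ_{M2} = (x - 6)^3, χ_{M3} = (x + 4)^3.

{M1, M2}: invariant factors x - 6, (x - 6)^2.

{M3}: invariant factors x + 4, (x + 4)^2.

Matrices are similar if and only if their invariant-factor lists agree; the partition into similarity classes is {M1, M2}, {M3}.

2 classes: {M1, M2}, {M3}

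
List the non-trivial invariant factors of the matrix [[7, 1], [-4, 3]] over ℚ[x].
(x - 5)^2

The Jordan structure of A has elementary divisors (x - 5)^2. Arranging the block sizes at each eigenvalue in decreasing order and taking row products gives the invariant factors.

Invariant factors (smallest first, each dividing the next): (x - 5)^2.

Check: the last factor (x - 5)^2 is the minimal polynomial, and the product (x - 5)^2 is the characteristic polynomial.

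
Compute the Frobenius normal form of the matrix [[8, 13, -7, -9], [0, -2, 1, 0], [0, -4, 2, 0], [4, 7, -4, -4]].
The invariant factors of A (the non-unit diagonal entries of the Smith normal form of xI - A over ℚ[x]) are x^2(x - 2)^2, each dividing the next. The characteristic polynomial is their product, x^2(x - 2)^2.

The rational canonical form is the block-diagonal matrix of companion matrices C(f_i):
R = [[0, 0, 0, 0], [1, 0, 0, 0], [0, 1, 0, -4], [0, 0, 1, 4]].

R = [[0, 0, 0, 0], [1, 0, 0, 0], [0, 1, 0, -4], [0, 0, 1, 4]]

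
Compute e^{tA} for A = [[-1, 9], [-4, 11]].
e^{tA} = [[(1 - 6*t)*e^{5*t}, 9*t*e^{5*t}], [-4*t*e^{5*t}, (6*t + 1)*e^{5*t}]]

A has Jordan form J = [[5, 1], [0, 5]] with A = PJP^{-1}, so e^{tA} = P e^{tJ} P^{-1}.

For a Jordan block J_k(λ), e^{tJ_k(λ)} = e^{λt} · (I + tN + t^2 N^2/2! + ... + t^{k-1} N^{k-1}/(k-1)!) where N is the nilpotent superdiagonal part.

Assembling the blocks and conjugating back gives the entries of e^{tA} as shown above.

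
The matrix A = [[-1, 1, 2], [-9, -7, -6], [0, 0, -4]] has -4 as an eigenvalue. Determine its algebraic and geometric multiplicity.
algebraic multiplicity 3, geometric multiplicity 2

The characteristic polynomial is (x + 4)^3, so the factor x + 4 appears with exponent 3: the algebraic multiplicity is 3.

rank(A + 4I) = 1, so the eigenspace has dimension 3 - 1 = 2: the geometric multiplicity is 2.

Since 2 < 3, A is not diagonalizable.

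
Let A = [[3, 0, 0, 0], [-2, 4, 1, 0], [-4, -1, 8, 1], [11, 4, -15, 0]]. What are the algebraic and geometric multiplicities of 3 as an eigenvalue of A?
The characteristic polynomial is (x - 4)^3(x - 3), so the factor x - 3 appears with exponent 1: the algebraic multiplicity is 1.

rank(A - 3I) = 3, so the eigenspace has dimension 4 - 3 = 1: the geometric multiplicity is 1.

algebraic multiplicity 1, geometric multiplicity 1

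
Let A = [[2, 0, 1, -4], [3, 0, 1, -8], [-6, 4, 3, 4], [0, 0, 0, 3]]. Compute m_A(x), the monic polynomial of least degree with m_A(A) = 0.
m_A(x) = (x - 3)(x - 2)^2(x - 1)

The characteristic polynomial factors as (x - 3)(x - 2)^2(x - 1). The minimal polynomial is ∏(x - λ)^{k_λ} where k_λ is the size of the largest Jordan block at λ.

For λ = 1: rank(A - I) = 3, and the largest Jordan block has size 1 (the smallest k with rank((A - I)^k) = rank((A - I)^(k+1))).
For λ = 2: rank(A - 2I) = 3, and the largest Jordan block has size 2 (the smallest k with rank((A - 2I)^k) = rank((A - 2I)^(k+1))).
For λ = 3: rank(A - 3I) = 3, and the largest Jordan block has size 1 (the smallest k with rank((A - 3I)^k) = rank((A - 3I)^(k+1))).

So m_A(x) = (x - 3)(x - 2)^2(x - 1).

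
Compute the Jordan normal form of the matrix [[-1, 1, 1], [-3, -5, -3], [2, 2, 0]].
J = [[-2, 1, 0], [0, -2, 0], [0, 0, -2]]

The characteristic polynomial is det(xI - A) = (x + 2)^3, so the eigenvalues are -2 (algebraic multiplicity 3).

For λ = -2: rank(A + 2I) = 1, rank((A + 2I)^2) = 0. The eigenspace has dimension 3 - 1 = 2, so there are 2 Jordan blocks; the rank sequence gives block sizes [2, 1].

Assembling the blocks gives the Jordan form J above.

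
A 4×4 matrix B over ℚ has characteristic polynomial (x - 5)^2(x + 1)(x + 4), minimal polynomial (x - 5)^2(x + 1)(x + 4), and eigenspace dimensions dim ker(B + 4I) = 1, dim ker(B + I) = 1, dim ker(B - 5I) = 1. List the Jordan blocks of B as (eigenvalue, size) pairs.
λ = -4: algebraic multiplicity 1 (exponent in χ_B), largest block size 1 (exponent in m_B), 1 block (geometric multiplicity). This forces block sizes [1].
λ = -1: algebraic multiplicity 1 (exponent in χ_B), largest block size 1 (exponent in m_B), 1 block (geometric multiplicity). This forces block sizes [1].
λ = 5: algebraic multiplicity 2 (exponent in χ_B), largest block size 2 (exponent in m_B), 1 block (geometric multiplicity). This forces block sizes [2].

Jordan blocks: (-4, 1), (-1, 1), (5, 2)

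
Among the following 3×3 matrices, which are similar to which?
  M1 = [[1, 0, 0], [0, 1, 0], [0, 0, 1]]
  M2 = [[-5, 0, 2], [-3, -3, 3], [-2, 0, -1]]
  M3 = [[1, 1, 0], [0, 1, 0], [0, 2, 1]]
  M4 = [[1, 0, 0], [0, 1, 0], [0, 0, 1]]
Characteristic polynomials: χ_{M1} = (x - 1)^3, χ_{M2} = (x + 3)^3, χ_{M3} = (x - 1)^3, χ_{M4} = (x - 1)^3.

{M1, M4}: invariant factors x - 1, x - 1, x - 1.

{M2}: invariant factors x + 3, (x + 3)^2.

{M3}: invariant factors x - 1, (x - 1)^2.

Matrices are similar if and only if their invariant-factor lists agree; the partition into similarity classes is {M1, M4}, {M2}, {M3}.

3 classes: {M1, M4}, {M2}, {M3}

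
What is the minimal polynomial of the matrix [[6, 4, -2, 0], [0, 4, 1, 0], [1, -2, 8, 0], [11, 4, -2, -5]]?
m_A(x) = (x - 6)^3(x + 5)

The characteristic polynomial factors as (x - 6)^3(x + 5). The minimal polynomial is ∏(x - λ)^{k_λ} where k_λ is the size of the largest Jordan block at λ.

For λ = -5: rank(A + 5I) = 3, and the largest Jordan block has size 1 (the smallest k with rank((A + 5I)^k) = rank((A + 5I)^(k+1))).
For λ = 6: rank(A - 6I) = 3, and the largest Jordan block has size 3 (the smallest k with rank((A - 6I)^k) = rank((A - 6I)^(k+1))).

So m_A(x) = (x - 6)^3(x + 5).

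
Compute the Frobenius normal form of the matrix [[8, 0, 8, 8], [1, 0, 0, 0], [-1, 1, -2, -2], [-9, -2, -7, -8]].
The invariant factors of A (the non-unit diagonal entries of the Smith normal form of xI - A over ℚ[x]) are (x + 2)(x^3 + 2x - 4), each dividing the next. The characteristic polynomial is their product, (x + 2)(x^3 + 2x - 4).

The rational canonical form is the block-diagonal matrix of companion matrices C(f_i):
R = [[0, 0, 0, 8], [1, 0, 0, 0], [0, 1, 0, -2], [0, 0, 1, -2]].

Note the characteristic polynomial does not split into linear factors over ℚ, so A has no Jordan form over ℚ; the rational canonical form exists over any field.

R = [[0, 0, 0, 8], [1, 0, 0, 0], [0, 1, 0, -2], [0, 0, 1, -2]]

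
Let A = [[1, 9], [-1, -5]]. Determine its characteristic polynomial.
xI - A = [[x - 1, -9], [1, x + 5]].

Expanding det(xI - A) along the first row:
det(xI - A) = + (x - 1)·det([[x + 5]]) - (-9)·det([[1]]).

Evaluating gives χ_A(x) = x^2 + 4x + 4 = (x + 2)^2.

χ_A(x) = (x + 2)^2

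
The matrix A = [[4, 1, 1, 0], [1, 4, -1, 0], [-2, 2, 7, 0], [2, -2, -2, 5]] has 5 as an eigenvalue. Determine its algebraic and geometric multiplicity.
The characteristic polynomial is (x - 5)^4, so the factor x - 5 appears with exponent 4: the algebraic multiplicity is 4.

rank(A - 5I) = 1, so the eigenspace has dimension 4 - 1 = 3: the geometric multiplicity is 3.

Since 3 < 4, A is not diagonalizable.

algebraic multiplicity 4, geometric multiplicity 3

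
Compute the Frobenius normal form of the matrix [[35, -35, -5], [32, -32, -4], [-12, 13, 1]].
R = [[0, 0, -20], [1, 0, 5], [0, 1, 4]]

The invariant factors of A (the non-unit diagonal entries of the Smith normal form of xI - A over ℚ[x]) are (x - 4)(x^2 - 5), each dividing the next. The characteristic polynomial is their product, (x - 4)(x^2 - 5).

The rational canonical form is the block-diagonal matrix of companion matrices C(f_i):
R = [[0, 0, -20], [1, 0, 5], [0, 1, 4]].

Note the characteristic polynomial does not split into linear factors over ℚ, so A has no Jordan form over ℚ; the rational canonical form exists over any field.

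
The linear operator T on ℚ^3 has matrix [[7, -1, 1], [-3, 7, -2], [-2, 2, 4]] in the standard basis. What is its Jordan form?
The characteristic polynomial is det(xI - A) = (x - 6)^3, so the eigenvalues are 6 (algebraic multiplicity 3).

For λ = 6: rank(A - 6I) = 2, rank((A - 6I)^2) = 1, rank((A - 6I)^3) = 0. The eigenspace has dimension 3 - 2 = 1, so there is 1 Jordan block; the rank sequence gives block sizes [3].

Assembling the blocks gives the Jordan form J above.

J = [[6, 1, 0], [0, 6, 1], [0, 0, 6]]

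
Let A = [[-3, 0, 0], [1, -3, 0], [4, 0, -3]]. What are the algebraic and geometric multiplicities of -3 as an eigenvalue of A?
The characteristic polynomial is (x + 3)^3, so the factor x + 3 appears with exponent 3: the algebraic multiplicity is 3.

rank(A + 3I) = 1, so the eigenspace has dimension 3 - 1 = 2: the geometric multiplicity is 2.

Since 2 < 3, A is not diagonalizable.

algebraic multiplicity 3, geometric multiplicity 2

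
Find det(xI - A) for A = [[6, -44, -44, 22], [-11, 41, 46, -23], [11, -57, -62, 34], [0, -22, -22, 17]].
xI - A = [[x - 6, 44, 44, -22], [11, x - 41, -46, 23], [-11, 57, x + 62, -34], [0, 22, 22, x - 17]].

Expanding det(xI - A) along the first row:
det(xI - A) = + (x - 6)·det([[x - 41, -46, 23], [57, x + 62, -34], [22, 22, x - 17]]) - (44)·det([[11, -46, 23], [-11, x + 62, -34], [0, 22, x - 17]]) + (44)·det([[11, x - 41, 23], [-11, 57, -34], [0, 22, x - 17]]) - (-22)·det([[11, x - 41, -46], [-11, 57, x + 62], [0, 22, 22]]).

Evaluating gives χ_A(x) = x^4 - 2x^3 - 59x^2 + 60x + 900 = (x - 6)^2(x + 5)^2.

χ_A(x) = (x - 6)^2(x + 5)^2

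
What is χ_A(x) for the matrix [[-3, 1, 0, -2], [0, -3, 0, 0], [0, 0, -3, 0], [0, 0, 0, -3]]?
χ_A(x) = (x + 3)^4

xI - A = [[x + 3, -1, 0, 2], [0, x + 3, 0, 0], [0, 0, x + 3, 0], [0, 0, 0, x + 3]].

Expanding det(xI - A) along the first row:
det(xI - A) = + (x + 3)·det([[x + 3, 0, 0], [0, x + 3, 0], [0, 0, x + 3]]) - (-1)·det([[0, 0, 0], [0, x + 3, 0], [0, 0, x + 3]]) + (0)·det([[0, x + 3, 0], [0, 0, 0], [0, 0, x + 3]]) - (2)·det([[0, x + 3, 0], [0, 0, x + 3], [0, 0, 0]]).

Evaluating gives χ_A(x) = x^4 + 12x^3 + 54x^2 + 108x + 81 = (x + 3)^4.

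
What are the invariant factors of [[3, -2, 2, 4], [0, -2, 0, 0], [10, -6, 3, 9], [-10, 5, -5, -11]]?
The Jordan structure of A has elementary divisors (x + 2)^3, (x + 1). Arranging the block sizes at each eigenvalue in decreasing order and taking row products gives the invariant factors.

Invariant factors (smallest first, each dividing the next): (x + 1)(x + 2)^3.

Check: the last factor (x + 1)(x + 2)^3 is the minimal polynomial, and the product (x + 1)(x + 2)^3 is the characteristic polynomial.

(x + 1)(x + 2)^3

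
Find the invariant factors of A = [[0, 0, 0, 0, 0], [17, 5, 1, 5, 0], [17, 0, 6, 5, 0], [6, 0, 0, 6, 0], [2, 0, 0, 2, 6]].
x - 6, x(x - 6)^2(x - 5)

The Jordan structure of A has elementary divisors x, (x - 5), (x - 6)^2, (x - 6). Arranging the block sizes at each eigenvalue in decreasing order and taking row products gives the invariant factors.

Invariant factors (smallest first, each dividing the next): x - 6, x(x - 6)^2(x - 5).

Check: the last factor x(x - 6)^2(x - 5) is the minimal polynomial, and the product x(x - 6)^3(x - 5) is the characteristic polynomial.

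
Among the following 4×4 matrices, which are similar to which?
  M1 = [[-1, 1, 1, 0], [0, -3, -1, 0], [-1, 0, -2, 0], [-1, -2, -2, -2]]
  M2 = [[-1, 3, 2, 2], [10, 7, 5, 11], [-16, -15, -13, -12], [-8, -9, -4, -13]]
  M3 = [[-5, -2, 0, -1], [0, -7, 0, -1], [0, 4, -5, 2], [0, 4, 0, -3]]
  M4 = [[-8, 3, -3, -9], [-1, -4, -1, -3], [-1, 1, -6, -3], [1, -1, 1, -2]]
3 classes: {M1}, {M2}, {M3, M4}

Characteristic polynomials: χ_{M1} = (x + 2)^4, χ_{M2} = (x + 5)^4, χ_{M3} = (x + 5)^4, χ_{M4} = (x + 5)^4.

{M1}: invariant factors x + 2, (x + 2)^3.

{M2}: invariant factors x + 5, (x + 5)^3.

{M3, M4}: invariant factors x + 5, x + 5, (x + 5)^2.

Matrices are similar if and only if their invariant-factor lists agree; the partition into similarity classes is {M1}, {M2}, {M3, M4}.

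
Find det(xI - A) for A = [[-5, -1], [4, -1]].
xI - A = [[x + 5, 1], [-4, x + 1]].

Expanding det(xI - A) along the first row:
det(xI - A) = + (x + 5)·det([[x + 1]]) - (1)·det([[-4]]).

Evaluating gives χ_A(x) = x^2 + 6x + 9 = (x + 3)^2.

χ_A(x) = (x + 3)^2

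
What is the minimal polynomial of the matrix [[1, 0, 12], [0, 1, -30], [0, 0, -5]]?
m_A(x) = (x - 1)(x + 5)

The characteristic polynomial factors as (x - 1)^2(x + 5). The minimal polynomial is ∏(x - λ)^{k_λ} where k_λ is the size of the largest Jordan block at λ.

For λ = -5: rank(A + 5I) = 2, and the largest Jordan block has size 1 (the smallest k with rank((A + 5I)^k) = rank((A + 5I)^(k+1))).
For λ = 1: rank(A - I) = 1, and the largest Jordan block has size 1 (the smallest k with rank((A - I)^k) = rank((A - I)^(k+1))).

So m_A(x) = (x - 1)(x + 5).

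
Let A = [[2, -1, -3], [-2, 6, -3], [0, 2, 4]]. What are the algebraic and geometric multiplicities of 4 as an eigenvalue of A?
algebraic multiplicity 3, geometric multiplicity 1

The characteristic polynomial is (x - 4)^3, so the factor x - 4 appears with exponent 3: the algebraic multiplicity is 3.

rank(A - 4I) = 2, so the eigenspace has dimension 3 - 2 = 1: the geometric multiplicity is 1.

Since 1 < 3, A is not diagonalizable.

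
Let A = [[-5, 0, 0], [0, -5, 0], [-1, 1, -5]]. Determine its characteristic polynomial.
χ_A(x) = (x + 5)^3

xI - A = [[x + 5, 0, 0], [0, x + 5, 0], [1, -1, x + 5]].

Expanding det(xI - A) along the first row:
det(xI - A) = + (x + 5)·det([[x + 5, 0], [-1, x + 5]]) - (0)·det([[0, 0], [1, x + 5]]) + (0)·det([[0, x + 5], [1, -1]]).

Evaluating gives χ_A(x) = x^3 + 15x^2 + 75x + 125 = (x + 5)^3.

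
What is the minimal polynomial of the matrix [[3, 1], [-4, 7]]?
The characteristic polynomial factors as (x - 5)^2. The minimal polynomial is ∏(x - λ)^{k_λ} where k_λ is the size of the largest Jordan block at λ.

For λ = 5: rank(A - 5I) = 1, and the largest Jordan block has size 2 (the smallest k with rank((A - 5I)^k) = rank((A - 5I)^(k+1))).

So m_A(x) = (x - 5)^2.

m_A(x) = (x - 5)^2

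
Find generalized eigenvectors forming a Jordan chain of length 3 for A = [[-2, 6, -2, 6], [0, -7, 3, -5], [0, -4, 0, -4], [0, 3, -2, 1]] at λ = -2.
We seek v_1 ∈ ker((A + 2I)^3) \ ker((A + 2I)^2), then set v_{i+1} = (A + 2I) v_i.

One such chain is v_1 = [[0, 2, 1, -2]]^T, v_2 = [[-2, 3, 2, -2]]^T, v_3 = [[2, 1, 0, -1]]^T. Check: (A + 2I) v_3 = [[0, 0, 0, 0]]^T = 0.

v_1 = [[0, 2, 1, -2]]^T, v_2 = [[-2, 3, 2, -2]]^T, v_3 = [[2, 1, 0, -1]]^T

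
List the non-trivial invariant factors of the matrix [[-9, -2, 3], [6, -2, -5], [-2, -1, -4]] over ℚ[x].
(x + 5)^3

The Jordan structure of A has elementary divisors (x + 5)^3. Arranging the block sizes at each eigenvalue in decreasing order and taking row products gives the invariant factors.

Invariant factors (smallest first, each dividing the next): (x + 5)^3.

Check: the last factor (x + 5)^3 is the minimal polynomial, and the product (x + 5)^3 is the characteristic polynomial.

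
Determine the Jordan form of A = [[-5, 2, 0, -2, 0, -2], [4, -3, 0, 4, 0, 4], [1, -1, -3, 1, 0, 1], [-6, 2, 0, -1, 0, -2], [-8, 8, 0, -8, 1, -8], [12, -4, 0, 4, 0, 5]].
J = [[-3, 1, 0, 0, 0, 0], [0, -3, 0, 0, 0, 0], [0, 0, -3, 0, 0, 0], [0, 0, 0, 1, 0, 0], [0, 0, 0, 0, 1, 0], [0, 0, 0, 0, 0, 1]]

The characteristic polynomial is det(xI - A) = (x - 1)^3(x + 3)^3, so the eigenvalues are -3 (algebraic multiplicity 3), 1 (algebraic multiplicity 3).

For λ = -3: rank(A + 3I) = 4, rank((A + 3I)^2) = 3. The eigenspace has dimension 6 - 4 = 2, so there are 2 Jordan blocks; the rank sequence gives block sizes [2, 1].

For λ = 1: rank(A - I) = 3. The eigenspace has dimension 6 - 3 = 3, so there are 3 Jordan blocks; the rank sequence gives block sizes [1, 1, 1].

Assembling the blocks gives the Jordan form J above.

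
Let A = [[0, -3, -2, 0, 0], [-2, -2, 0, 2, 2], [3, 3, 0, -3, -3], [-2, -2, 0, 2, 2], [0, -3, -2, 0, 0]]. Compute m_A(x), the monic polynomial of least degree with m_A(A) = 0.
m_A(x) = x^2

The characteristic polynomial factors as x^5. The minimal polynomial is ∏(x - λ)^{k_λ} where k_λ is the size of the largest Jordan block at λ.

For λ = 0: rank(A) = 2, and the largest Jordan block has size 2 (the smallest k with rank(A^k) = rank(A^(k+1))).

So m_A(x) = x^2.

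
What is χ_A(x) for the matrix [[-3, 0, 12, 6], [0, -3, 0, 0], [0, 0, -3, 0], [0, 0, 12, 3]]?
xI - A = [[x + 3, 0, -12, -6], [0, x + 3, 0, 0], [0, 0, x + 3, 0], [0, 0, -12, x - 3]].

Expanding det(xI - A) along the first row:
det(xI - A) = + (x + 3)·det([[x + 3, 0, 0], [0, x + 3, 0], [0, -12, x - 3]]) - (0)·det([[0, 0, 0], [0, x + 3, 0], [0, -12, x - 3]]) + (-12)·det([[0, x + 3, 0], [0, 0, 0], [0, 0, x - 3]]) - (-6)·det([[0, x + 3, 0], [0, 0, x + 3], [0, 0, -12]]).

Evaluating gives χ_A(x) = x^4 + 6x^3 - 54x - 81 = (x - 3)(x + 3)^3.

χ_A(x) = (x - 3)(x + 3)^3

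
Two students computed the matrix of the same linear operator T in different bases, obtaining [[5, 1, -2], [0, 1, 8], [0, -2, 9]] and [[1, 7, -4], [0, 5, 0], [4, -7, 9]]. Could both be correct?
Yes.

Two matrices over a field are similar if and only if they have the same invariant factors.

Both A and B have characteristic polynomial (x - 5)^3 and minimal polynomial (x - 5)^2. Computing further, both have invariant factors x - 5, (x - 5)^2. Hence A and B are similar.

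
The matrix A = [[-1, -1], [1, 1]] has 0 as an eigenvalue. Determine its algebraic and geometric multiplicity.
algebraic multiplicity 2, geometric multiplicity 1

The characteristic polynomial is x^2, so the factor x appears with exponent 2: the algebraic multiplicity is 2.

rank(A) = 1, so the eigenspace has dimension 2 - 1 = 1: the geometric multiplicity is 1.

Since 1 < 2, A is not diagonalizable.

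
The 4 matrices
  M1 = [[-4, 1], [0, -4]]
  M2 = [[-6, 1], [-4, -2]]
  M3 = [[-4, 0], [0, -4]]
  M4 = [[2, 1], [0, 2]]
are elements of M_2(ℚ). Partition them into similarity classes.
3 classes: {M1, M2}, {M3}, {M4}

Characteristic polynomials: χ_{M1} = (x + 4)^2, χ_{M2} = (x + 4)^2, χ_{M3} = (x + 4)^2, χ_{M4} = (x - 2)^2.

{M1, M2}: invariant factors (x + 4)^2.

{M3}: invariant factors x + 4, x + 4.

{M4}: invariant factors (x - 2)^2.

Matrices are similar if and only if their invariant-factor lists agree; the partition into similarity classes is {M1, M2}, {M3}, {M4}.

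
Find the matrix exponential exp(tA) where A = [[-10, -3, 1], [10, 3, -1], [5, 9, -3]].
e^{tA} = [[(1 - 5*t)*e^{-5*t}, -3*t*e^{-5*t}, t*e^{-5*t}], [(5*t + e^{5*t} - 1)*e^{-5*t}, 3*t*e^{-5*t} + 1, -t*e^{-5*t}], [(-10*t + 3*e^{5*t} - 3)*e^{-5*t}, 3*(-2*t + e^{5*t} - 1)*e^{-5*t}, (2*t + 1)*e^{-5*t}]]

A has Jordan form J = [[-5, 1, 0], [0, -5, 0], [0, 0, 0]] with A = PJP^{-1}, so e^{tA} = P e^{tJ} P^{-1}.

For a Jordan block J_k(λ), e^{tJ_k(λ)} = e^{λt} · (I + tN + t^2 N^2/2! + ... + t^{k-1} N^{k-1}/(k-1)!) where N is the nilpotent superdiagonal part.

Assembling the blocks and conjugating back gives the entries of e^{tA} as shown above.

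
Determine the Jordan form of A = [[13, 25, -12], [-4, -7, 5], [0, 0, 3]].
J = [[3, 1, 0], [0, 3, 1], [0, 0, 3]]

The characteristic polynomial is det(xI - A) = (x - 3)^3, so the eigenvalues are 3 (algebraic multiplicity 3).

For λ = 3: rank(A - 3I) = 2, rank((A - 3I)^2) = 1, rank((A - 3I)^3) = 0. The eigenspace has dimension 3 - 2 = 1, so there is 1 Jordan block; the rank sequence gives block sizes [3].

Assembling the blocks gives the Jordan form J above.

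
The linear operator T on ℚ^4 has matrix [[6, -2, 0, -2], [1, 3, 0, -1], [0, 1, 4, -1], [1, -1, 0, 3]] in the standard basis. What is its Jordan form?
J = [[4, 1, 0, 0], [0, 4, 0, 0], [0, 0, 4, 1], [0, 0, 0, 4]]

The characteristic polynomial is det(xI - A) = (x - 4)^4, so the eigenvalues are 4 (algebraic multiplicity 4).

For λ = 4: rank(A - 4I) = 2, rank((A - 4I)^2) = 0. The eigenspace has dimension 4 - 2 = 2, so there are 2 Jordan blocks; the rank sequence gives block sizes [2, 2].

Assembling the blocks gives the Jordan form J above.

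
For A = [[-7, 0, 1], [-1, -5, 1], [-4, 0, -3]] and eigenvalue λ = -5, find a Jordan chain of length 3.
v_1 = [[0, 1, 1]]^T, v_2 = [[1, 1, 2]]^T, v_3 = [[0, 1, 0]]^T

We seek v_1 ∈ ker((A + 5I)^3) \ ker((A + 5I)^2), then set v_{i+1} = (A + 5I) v_i.

One such chain is v_1 = [[0, 1, 1]]^T, v_2 = [[1, 1, 2]]^T, v_3 = [[0, 1, 0]]^T. Check: (A + 5I) v_3 = [[0, 0, 0]]^T = 0.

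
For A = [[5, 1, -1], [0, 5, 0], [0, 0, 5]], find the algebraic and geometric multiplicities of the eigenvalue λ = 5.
algebraic multiplicity 3, geometric multiplicity 2

The characteristic polynomial is (x - 5)^3, so the factor x - 5 appears with exponent 3: the algebraic multiplicity is 3.

rank(A - 5I) = 1, so the eigenspace has dimension 3 - 1 = 2: the geometric multiplicity is 2.

Since 2 < 3, A is not diagonalizable.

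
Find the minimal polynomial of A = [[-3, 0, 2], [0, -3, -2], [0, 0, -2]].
m_A(x) = (x + 2)(x + 3)

The characteristic polynomial factors as (x + 2)(x + 3)^2. The minimal polynomial is ∏(x - λ)^{k_λ} where k_λ is the size of the largest Jordan block at λ.

For λ = -3: rank(A + 3I) = 1, and the largest Jordan block has size 1 (the smallest k with rank((A + 3I)^k) = rank((A + 3I)^(k+1))).
For λ = -2: rank(A + 2I) = 2, and the largest Jordan block has size 1 (the smallest k with rank((A + 2I)^k) = rank((A + 2I)^(k+1))).

So m_A(x) = (x + 2)(x + 3).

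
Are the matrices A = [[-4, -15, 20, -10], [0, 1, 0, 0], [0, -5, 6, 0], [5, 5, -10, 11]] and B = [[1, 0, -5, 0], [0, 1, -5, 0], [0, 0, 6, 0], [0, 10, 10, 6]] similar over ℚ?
Yes.

Two matrices over a field are similar if and only if they have the same invariant factors.

Both A and B have characteristic polynomial (x - 6)^2(x - 1)^2 and minimal polynomial (x - 6)(x - 1). Computing further, both have invariant factors (x - 6)(x - 1), (x - 6)(x - 1). Hence A and B are similar.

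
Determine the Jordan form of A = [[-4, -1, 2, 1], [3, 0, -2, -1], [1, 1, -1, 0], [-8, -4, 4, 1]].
J = [[-1, 1, 0, 0], [0, -1, 0, 0], [0, 0, -1, 1], [0, 0, 0, -1]]

The characteristic polynomial is det(xI - A) = (x + 1)^4, so the eigenvalues are -1 (algebraic multiplicity 4).

For λ = -1: rank(A + I) = 2, rank((A + I)^2) = 0. The eigenspace has dimension 4 - 2 = 2, so there are 2 Jordan blocks; the rank sequence gives block sizes [2, 2].

Assembling the blocks gives the Jordan form J above.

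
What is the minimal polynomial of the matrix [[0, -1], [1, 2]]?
m_A(x) = (x - 1)^2

The characteristic polynomial factors as (x - 1)^2. The minimal polynomial is ∏(x - λ)^{k_λ} where k_λ is the size of the largest Jordan block at λ.

For λ = 1: rank(A - I) = 1, and the largest Jordan block has size 2 (the smallest k with rank((A - I)^k) = rank((A - I)^(k+1))).

So m_A(x) = (x - 1)^2.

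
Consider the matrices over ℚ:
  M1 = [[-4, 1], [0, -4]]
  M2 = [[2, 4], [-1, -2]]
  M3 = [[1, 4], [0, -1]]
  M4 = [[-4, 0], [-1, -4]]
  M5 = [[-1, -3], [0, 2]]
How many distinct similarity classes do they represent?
Characteristic polynomials: χ_{M1} = (x + 4)^2, χ_{M2} = x^2, χ_{M3} = (x - 1)(x + 1), χ_{M4} = (x + 4)^2, χ_{M5} = (x - 2)(x + 1).

{M1, M4}: invariant factors (x + 4)^2.

{M2}: invariant factors x^2.

{M3}: invariant factors (x - 1)(x + 1).

{M5}: invariant factors (x - 2)(x + 1).

Matrices are similar if and only if their invariant-factor lists agree; the partition into similarity classes is {M1, M4}, {M2}, {M3}, {M5}.

4 classes: {M1, M4}, {M2}, {M3}, {M5}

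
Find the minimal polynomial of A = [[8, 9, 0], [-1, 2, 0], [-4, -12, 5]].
The characteristic polynomial factors as (x - 5)^3. The minimal polynomial is ∏(x - λ)^{k_λ} where k_λ is the size of the largest Jordan block at λ.

For λ = 5: rank(A - 5I) = 1, and the largest Jordan block has size 2 (the smallest k with rank((A - 5I)^k) = rank((A - 5I)^(k+1))).

So m_A(x) = (x - 5)^2.

m_A(x) = (x - 5)^2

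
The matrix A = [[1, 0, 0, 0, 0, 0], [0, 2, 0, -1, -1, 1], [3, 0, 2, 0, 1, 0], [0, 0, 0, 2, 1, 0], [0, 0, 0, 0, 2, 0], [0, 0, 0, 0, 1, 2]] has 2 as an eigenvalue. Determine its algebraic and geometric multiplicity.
algebraic multiplicity 5, geometric multiplicity 3

The characteristic polynomial is (x - 2)^5(x - 1), so the factor x - 2 appears with exponent 5: the algebraic multiplicity is 5.

rank(A - 2I) = 3, so the eigenspace has dimension 6 - 3 = 3: the geometric multiplicity is 3.

Since 3 < 5, A is not diagonalizable.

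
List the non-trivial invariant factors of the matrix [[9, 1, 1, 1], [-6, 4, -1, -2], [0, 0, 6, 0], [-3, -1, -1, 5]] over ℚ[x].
The Jordan structure of A has elementary divisors (x - 6)^3, (x - 6). Arranging the block sizes at each eigenvalue in decreasing order and taking row products gives the invariant factors.

Invariant factors (smallest first, each dividing the next): x - 6, (x - 6)^3.

Check: the last factor (x - 6)^3 is the minimal polynomial, and the product (x - 6)^4 is the characteristic polynomial.

x - 6, (x - 6)^3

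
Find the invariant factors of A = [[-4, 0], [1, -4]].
(x + 4)^2

The Jordan structure of A has elementary divisors (x + 4)^2. Arranging the block sizes at each eigenvalue in decreasing order and taking row products gives the invariant factors.

Invariant factors (smallest first, each dividing the next): (x + 4)^2.

Check: the last factor (x + 4)^2 is the minimal polynomial, and the product (x + 4)^2 is the characteristic polynomial.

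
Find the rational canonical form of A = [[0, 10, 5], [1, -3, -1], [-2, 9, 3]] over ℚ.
R = [[0, 0, 5], [1, 0, 0], [0, 1, 0]]

The invariant factors of A (the non-unit diagonal entries of the Smith normal form of xI - A over ℚ[x]) are x^3 - 5, each dividing the next. The characteristic polynomial is their product, x^3 - 5.

The rational canonical form is the block-diagonal matrix of companion matrices C(f_i):
R = [[0, 0, 5], [1, 0, 0], [0, 1, 0]].

Note the characteristic polynomial does not split into linear factors over ℚ, so A has no Jordan form over ℚ; the rational canonical form exists over any field.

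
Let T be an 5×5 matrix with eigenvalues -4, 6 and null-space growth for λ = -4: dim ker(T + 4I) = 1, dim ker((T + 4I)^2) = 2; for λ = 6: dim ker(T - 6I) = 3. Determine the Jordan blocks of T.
λ = -4: successive nullity increments [1, 1] count blocks of size ≥ k; block sizes are [2].
λ = 6: successive nullity increments [3] count blocks of size ≥ k; block sizes are [1, 1, 1].

Jordan blocks: (-4, 2), (6, 1), (6, 1), (6, 1)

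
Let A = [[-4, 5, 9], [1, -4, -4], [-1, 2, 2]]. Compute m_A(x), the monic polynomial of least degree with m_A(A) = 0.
m_A(x) = (x + 2)^3

The characteristic polynomial factors as (x + 2)^3. The minimal polynomial is ∏(x - λ)^{k_λ} where k_λ is the size of the largest Jordan block at λ.

For λ = -2: rank(A + 2I) = 2, and the largest Jordan block has size 3 (the smallest k with rank((A + 2I)^k) = rank((A + 2I)^(k+1))).

So m_A(x) = (x + 2)^3.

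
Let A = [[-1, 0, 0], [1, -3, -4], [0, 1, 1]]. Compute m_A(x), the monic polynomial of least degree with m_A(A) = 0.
The characteristic polynomial factors as (x + 1)^3. The minimal polynomial is ∏(x - λ)^{k_λ} where k_λ is the size of the largest Jordan block at λ.

For λ = -1: rank(A + I) = 2, and the largest Jordan block has size 3 (the smallest k with rank((A + I)^k) = rank((A + I)^(k+1))).

So m_A(x) = (x + 1)^3.

m_A(x) = (x + 1)^3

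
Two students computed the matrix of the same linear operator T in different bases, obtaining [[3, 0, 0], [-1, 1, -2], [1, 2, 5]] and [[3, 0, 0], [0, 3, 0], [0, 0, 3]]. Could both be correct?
No.

Both have characteristic polynomial (x - 3)^3, but the minimal polynomial of A is (x - 3)^2 while the minimal polynomial of B is x - 3. The minimal polynomial is a similarity invariant, so A and B are not similar.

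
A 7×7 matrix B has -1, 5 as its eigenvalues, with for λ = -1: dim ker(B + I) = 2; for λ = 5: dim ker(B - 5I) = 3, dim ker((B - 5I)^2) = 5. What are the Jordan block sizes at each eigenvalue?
λ = -1: successive nullity increments [2] count blocks of size ≥ k; block sizes are [1, 1].
λ = 5: successive nullity increments [3, 2] count blocks of size ≥ k; block sizes are [2, 2, 1].

Jordan blocks: (-1, 1), (-1, 1), (5, 2), (5, 2), (5, 1)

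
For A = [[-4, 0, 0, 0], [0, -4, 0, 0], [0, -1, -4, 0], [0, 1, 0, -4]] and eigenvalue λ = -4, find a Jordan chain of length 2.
We seek v_1 ∈ ker((A + 4I)^2) \ ker(A + 4I), then set v_{i+1} = (A + 4I) v_i.

One such chain is v_1 = [[0, 1, 2, -2]]^T, v_2 = [[0, 0, -1, 1]]^T. Check: (A + 4I) v_2 = [[0, 0, 0, 0]]^T = 0.

v_1 = [[0, 1, 2, -2]]^T, v_2 = [[0, 0, -1, 1]]^T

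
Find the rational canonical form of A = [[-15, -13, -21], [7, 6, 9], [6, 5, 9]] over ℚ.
The invariant factors of A (the non-unit diagonal entries of the Smith normal form of xI - A over ℚ[x]) are x^3 + x - 3, each dividing the next. The characteristic polynomial is their product, x^3 + x - 3.

The rational canonical form is the block-diagonal matrix of companion matrices C(f_i):
R = [[0, 0, 3], [1, 0, -1], [0, 1, 0]].

Note the characteristic polynomial does not split into linear factors over ℚ, so A has no Jordan form over ℚ; the rational canonical form exists over any field.

R = [[0, 0, 3], [1, 0, -1], [0, 1, 0]]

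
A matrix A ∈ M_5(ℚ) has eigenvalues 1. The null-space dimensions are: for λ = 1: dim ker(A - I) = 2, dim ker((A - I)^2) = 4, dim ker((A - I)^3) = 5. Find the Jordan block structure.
Jordan blocks: (1, 3), (1, 2)

λ = 1: successive nullity increments [2, 2, 1] count blocks of size ≥ k; block sizes are [3, 2].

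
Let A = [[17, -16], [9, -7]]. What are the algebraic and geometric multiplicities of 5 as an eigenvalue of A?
The characteristic polynomial is (x - 5)^2, so the factor x - 5 appears with exponent 2: the algebraic multiplicity is 2.

rank(A - 5I) = 1, so the eigenspace has dimension 2 - 1 = 1: the geometric multiplicity is 1.

Since 1 < 2, A is not diagonalizable.

algebraic multiplicity 2, geometric multiplicity 1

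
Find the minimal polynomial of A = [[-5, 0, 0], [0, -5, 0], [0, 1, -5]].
m_A(x) = (x + 5)^2

The characteristic polynomial factors as (x + 5)^3. The minimal polynomial is ∏(x - λ)^{k_λ} where k_λ is the size of the largest Jordan block at λ.

For λ = -5: rank(A + 5I) = 1, and the largest Jordan block has size 2 (the smallest k with rank((A + 5I)^k) = rank((A + 5I)^(k+1))).

So m_A(x) = (x + 5)^2.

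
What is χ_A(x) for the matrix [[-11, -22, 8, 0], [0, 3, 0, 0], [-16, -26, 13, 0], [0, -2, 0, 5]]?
χ_A(x) = (x - 5)^2(x - 3)(x + 3)

xI - A = [[x + 11, 22, -8, 0], [0, x - 3, 0, 0], [16, 26, x - 13, 0], [0, 2, 0, x - 5]].

Expanding det(xI - A) along the first row:
det(xI - A) = + (x + 11)·det([[x - 3, 0, 0], [26, x - 13, 0], [2, 0, x - 5]]) - (22)·det([[0, 0, 0], [16, x - 13, 0], [0, 0, x - 5]]) + (-8)·det([[0, x - 3, 0], [16, 26, 0], [0, 2, x - 5]]) - (0)·det([[0, x - 3, 0], [16, 26, x - 13], [0, 2, 0]]).

Evaluating gives χ_A(x) = x^4 - 10x^3 + 16x^2 + 90x - 225 = (x - 5)^2(x - 3)(x + 3).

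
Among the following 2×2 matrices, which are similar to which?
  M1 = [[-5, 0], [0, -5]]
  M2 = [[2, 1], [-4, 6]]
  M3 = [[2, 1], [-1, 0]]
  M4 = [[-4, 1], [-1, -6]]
4 classes: {M1}, {M2}, {M3}, {M4}

Characteristic polynomials: χ_{M1} = (x + 5)^2, χ_{M2} = (x - 4)^2, χ_{M3} = (x - 1)^2, χ_{M4} = (x + 5)^2.

{M1}: invariant factors x + 5, x + 5.

{M2}: invariant factors (x - 4)^2.

{M3}: invariant factors (x - 1)^2.

{M4}: invariant factors (x + 5)^2.

Matrices are similar if and only if their invariant-factor lists agree; the partition into similarity classes is {M1}, {M2}, {M3}, {M4}.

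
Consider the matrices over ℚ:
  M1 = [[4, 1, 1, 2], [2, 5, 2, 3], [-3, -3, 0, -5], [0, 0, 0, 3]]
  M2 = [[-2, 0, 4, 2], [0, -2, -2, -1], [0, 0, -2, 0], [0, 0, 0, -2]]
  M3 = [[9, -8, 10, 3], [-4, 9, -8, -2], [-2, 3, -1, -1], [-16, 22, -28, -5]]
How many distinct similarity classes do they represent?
2 classes: {M1, M3}, {M2}

Characteristic polynomials: χ_{M1} = (x - 3)^4, χ_{M2} = (x + 2)^4, χ_{M3} = (x - 3)^4.

{M1, M3}: invariant factors (x - 3)^2, (x - 3)^2.

{M2}: invariant factors x + 2, x + 2, (x + 2)^2.

Matrices are similar if and only if their invariant-factor lists agree; the partition into similarity classes is {M1, M3}, {M2}.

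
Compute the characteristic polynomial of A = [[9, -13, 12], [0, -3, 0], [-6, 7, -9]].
χ_A(x) = (x - 3)(x + 3)^2

xI - A = [[x - 9, 13, -12], [0, x + 3, 0], [6, -7, x + 9]].

Expanding det(xI - A) along the first row:
det(xI - A) = + (x - 9)·det([[x + 3, 0], [-7, x + 9]]) - (13)·det([[0, 0], [6, x + 9]]) + (-12)·det([[0, x + 3], [6, -7]]).

Evaluating gives χ_A(x) = x^3 + 3x^2 - 9x - 27 = (x - 3)(x + 3)^2.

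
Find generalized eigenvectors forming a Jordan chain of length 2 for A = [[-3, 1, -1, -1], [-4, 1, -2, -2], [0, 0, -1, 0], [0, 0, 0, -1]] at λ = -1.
v_1 = [[0, 1, 0, 0]]^T, v_2 = [[1, 2, 0, 0]]^T

We seek v_1 ∈ ker((A + I)^2) \ ker(A + I), then set v_{i+1} = (A + I) v_i.

One such chain is v_1 = [[0, 1, 0, 0]]^T, v_2 = [[1, 2, 0, 0]]^T. Check: (A + I) v_2 = [[0, 0, 0, 0]]^T = 0.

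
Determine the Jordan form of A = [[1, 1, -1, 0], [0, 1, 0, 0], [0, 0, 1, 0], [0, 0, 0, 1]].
J = [[1, 1, 0, 0], [0, 1, 0, 0], [0, 0, 1, 0], [0, 0, 0, 1]]

The characteristic polynomial is det(xI - A) = (x - 1)^4, so the eigenvalues are 1 (algebraic multiplicity 4).

For λ = 1: rank(A - I) = 1, rank((A - I)^2) = 0. The eigenspace has dimension 4 - 1 = 3, so there are 3 Jordan blocks; the rank sequence gives block sizes [2, 1, 1].

Assembling the blocks gives the Jordan form J above.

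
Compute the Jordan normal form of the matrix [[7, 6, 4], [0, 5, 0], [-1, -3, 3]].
The characteristic polynomial is det(xI - A) = (x - 5)^3, so the eigenvalues are 5 (algebraic multiplicity 3).

For λ = 5: rank(A - 5I) = 1, rank((A - 5I)^2) = 0. The eigenspace has dimension 3 - 1 = 2, so there are 2 Jordan blocks; the rank sequence gives block sizes [2, 1].

Assembling the blocks gives the Jordan form J above.

J = [[5, 1, 0], [0, 5, 0], [0, 0, 5]]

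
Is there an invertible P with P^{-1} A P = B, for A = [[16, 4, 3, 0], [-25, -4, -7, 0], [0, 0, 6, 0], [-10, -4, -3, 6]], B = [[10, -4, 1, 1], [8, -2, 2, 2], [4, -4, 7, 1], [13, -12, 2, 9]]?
Yes.

Two matrices over a field are similar if and only if they have the same invariant factors.

Both A and B have characteristic polynomial (x - 6)^4 and minimal polynomial (x - 6)^3. Computing further, both have invariant factors x - 6, (x - 6)^3. Hence A and B are similar.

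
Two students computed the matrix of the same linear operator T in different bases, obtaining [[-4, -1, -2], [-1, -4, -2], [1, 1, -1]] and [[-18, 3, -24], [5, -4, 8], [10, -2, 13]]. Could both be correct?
Two matrices over a field are similar if and only if they have the same invariant factors.

Both A and B have characteristic polynomial (x + 3)^3 and minimal polynomial (x + 3)^2. Computing further, both have invariant factors x + 3, (x + 3)^2. Hence A and B are similar.

Yes.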